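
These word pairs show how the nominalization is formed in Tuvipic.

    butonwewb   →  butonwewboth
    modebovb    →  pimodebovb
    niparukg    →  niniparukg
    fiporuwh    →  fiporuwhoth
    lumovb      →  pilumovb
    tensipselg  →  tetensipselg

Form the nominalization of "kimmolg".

"kimmolg" has second-to-last letter 'l'. The one such stem in the data (tensipselg → tetensipselg) repeats the first consonant+vowel as a prefix (as does niparukg), so the same rule applies.
So kimmolg → kikimmolg.

kikimmolg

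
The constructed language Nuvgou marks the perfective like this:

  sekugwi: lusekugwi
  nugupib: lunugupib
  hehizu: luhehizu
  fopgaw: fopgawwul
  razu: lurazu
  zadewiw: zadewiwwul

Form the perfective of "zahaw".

zahawwul

"zahaw" ends in -w. The stems ending in -w (fopgaw → fopgawwul, zadewiw → zadewiwwul) double the final consonant and add -ul.
The other pattern: stems ending in -b, -i or -u add the prefix lu-.
So zahaw → zahawwul.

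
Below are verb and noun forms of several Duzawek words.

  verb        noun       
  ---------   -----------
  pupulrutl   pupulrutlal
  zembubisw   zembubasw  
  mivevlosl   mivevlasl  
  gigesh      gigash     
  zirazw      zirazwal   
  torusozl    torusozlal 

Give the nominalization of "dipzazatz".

"dipzazatz" has second-to-last letter 't'. The one such stem in the data (pupulrutl → pupulrutlal) adds -al, so the same rule applies.
The other pattern: stems whose second-to-last letter is 's' change the last vowel to 'a'.
So dipzazatz → dipzazatzal.

dipzazatzal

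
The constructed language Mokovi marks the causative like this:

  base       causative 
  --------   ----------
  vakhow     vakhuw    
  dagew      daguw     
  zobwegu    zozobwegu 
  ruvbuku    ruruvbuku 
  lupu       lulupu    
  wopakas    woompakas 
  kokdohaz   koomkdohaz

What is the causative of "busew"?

vakhow and lupu both have 2 vowels yet inflect differently (vakhuw, lulupu), so the number of vowels is not what conditions the rule; the final letter is.
"busew" ends in -w. The stems ending in -w (vakhow → vakhuw, dagew → daguw) change the last vowel to 'u'.
So busew → busuw.

busuw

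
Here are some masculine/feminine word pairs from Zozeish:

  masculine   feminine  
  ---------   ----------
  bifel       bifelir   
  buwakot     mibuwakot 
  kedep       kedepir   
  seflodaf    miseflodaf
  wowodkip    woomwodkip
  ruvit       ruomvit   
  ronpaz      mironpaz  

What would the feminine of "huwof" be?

"huwof" has last vowel 'o'. The one such stem in the data (buwakot → mibuwakot) adds the prefix mi-, so the same rule applies.
The other patterns: stems whose last vowel is 'i' insert -om- after the first vowel; stems whose last vowel is 'e' add -ir.
So huwof → mihuwof.

mihuwof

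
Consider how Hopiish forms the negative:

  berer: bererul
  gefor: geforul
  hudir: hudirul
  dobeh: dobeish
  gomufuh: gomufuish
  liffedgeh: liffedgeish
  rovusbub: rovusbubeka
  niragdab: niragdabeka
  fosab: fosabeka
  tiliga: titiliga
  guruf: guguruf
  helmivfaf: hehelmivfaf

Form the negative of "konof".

"konof" ends in -f. The stems ending in -f (guruf → guguruf, helmivfaf → hehelmivfaf) repeat the first consonant+vowel as a prefix.
The other patterns: stems ending in -r add -ul; stems ending in -h drop the final letter and add -ish; stems ending in -b add -eka.
So konof → kokonof.

kokonof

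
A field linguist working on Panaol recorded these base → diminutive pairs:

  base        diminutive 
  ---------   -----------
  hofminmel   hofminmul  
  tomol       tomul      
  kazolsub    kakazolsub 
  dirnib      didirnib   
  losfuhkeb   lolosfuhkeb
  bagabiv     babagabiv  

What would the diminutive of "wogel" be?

"wogel" ends in -l. The stems ending in -l (hofminmel → hofminmul, tomol → tomul) change the last vowel to 'u'.
So wogel → wogul.

wogul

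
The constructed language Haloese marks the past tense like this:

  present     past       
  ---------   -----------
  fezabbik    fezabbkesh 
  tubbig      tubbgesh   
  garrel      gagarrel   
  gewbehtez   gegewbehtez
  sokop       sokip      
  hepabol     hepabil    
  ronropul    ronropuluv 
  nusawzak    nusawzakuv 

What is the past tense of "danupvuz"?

garrel and hepabol both end in -l yet inflect differently (gagarrel, hepabil), so the final letter is not what conditions the rule; the last vowel is.
"danupvuz" has last vowel 'u'. The one such stem in the data (ronropul → ronropuluv) adds -uv, so the same rule applies.
The other patterns: stems whose last vowel is 'i' delete the last vowel and add -esh; stems whose last vowel is 'e' repeat the first consonant+vowel as a prefix; stems whose last vowel is 'o' change the last vowel to 'i'.
So danupvuz → danupvuzuv.

danupvuzuv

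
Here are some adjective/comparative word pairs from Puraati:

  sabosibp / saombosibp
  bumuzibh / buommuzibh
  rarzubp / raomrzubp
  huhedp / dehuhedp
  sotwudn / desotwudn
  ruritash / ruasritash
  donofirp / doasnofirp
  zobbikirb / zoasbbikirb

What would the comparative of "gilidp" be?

degilidp

"gilidp" has second-to-last letter 'd'. The stems whose second-to-last letter is 'd' (huhedp → dehuhedp, sotwudn → desotwudn) add the prefix de-.
So gilidp → degilidp.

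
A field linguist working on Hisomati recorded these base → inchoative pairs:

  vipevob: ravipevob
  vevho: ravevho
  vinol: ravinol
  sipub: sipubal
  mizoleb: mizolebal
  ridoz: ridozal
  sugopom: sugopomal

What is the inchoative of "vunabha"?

ravunabha

"vunabha" begins with v-. The stems beginning with v- (vipevob → ravipevob, vevho → ravevho, vinol → ravinol) add the prefix ra-.
The other pattern: stems beginning with m-, r- or s- add -al.
So vunabha → ravunabha.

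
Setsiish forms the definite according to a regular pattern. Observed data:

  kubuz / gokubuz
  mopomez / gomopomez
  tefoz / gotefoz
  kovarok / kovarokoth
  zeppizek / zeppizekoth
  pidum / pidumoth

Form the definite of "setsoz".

tefoz and kovarok both have last vowel 'o' yet inflect differently (gotefoz, kovarokoth), so the last vowel is not what conditions the rule; the final letter is.
"setsoz" ends in -z. The stems ending in -z (kubuz → gokubuz, mopomez → gomopomez, tefoz → gotefoz) add the prefix go-.
The other pattern: stems ending in -k or -m add -oth.
So setsoz → gosetsoz.

gosetsoz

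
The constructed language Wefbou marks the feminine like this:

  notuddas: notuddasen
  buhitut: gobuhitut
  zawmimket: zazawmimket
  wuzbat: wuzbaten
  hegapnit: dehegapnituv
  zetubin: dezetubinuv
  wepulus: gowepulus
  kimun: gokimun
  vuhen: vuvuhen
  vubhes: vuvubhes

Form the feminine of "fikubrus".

gofikubrus

vubhes and notuddas both end in -s yet inflect differently (vuvubhes, notuddasen), so the final letter is not what conditions the rule; the last vowel is.
"fikubrus" has last vowel 'u'. The stems whose last vowel is 'u' (wepulus → gowepulus, kimun → gokimun, buhitut → gobuhitut) add the prefix go-.
So fikubrus → gofikubrus.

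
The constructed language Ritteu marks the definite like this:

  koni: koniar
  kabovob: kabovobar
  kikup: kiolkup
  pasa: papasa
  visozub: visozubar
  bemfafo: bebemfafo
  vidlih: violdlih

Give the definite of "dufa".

"dufa" ends in -a. The one such stem in the data (pasa → papasa) repeats the first consonant+vowel as a prefix (as does bemfafo), so the same rule applies.
The other patterns: stems ending in -b or -i add -ar; stems ending in -h or -p insert -ol- after the first vowel.
So dufa → dudufa.

dudufa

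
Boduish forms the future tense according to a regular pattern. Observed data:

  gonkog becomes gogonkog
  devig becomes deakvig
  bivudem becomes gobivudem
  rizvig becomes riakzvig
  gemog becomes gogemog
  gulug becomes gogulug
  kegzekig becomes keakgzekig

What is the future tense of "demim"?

devig and gemog both end in -g yet inflect differently (deakvig, gogemog), so the final letter is not what conditions the rule; the last vowel is.
"demim" has last vowel 'i'. The stems whose last vowel is 'i' (devig → deakvig, rizvig → riakzvig, kegzekig → keakgzekig) insert -ak- after the first vowel.
The other pattern: stems whose last vowel is 'e', 'o' or 'u' add the prefix go-.
So demim → deakmim.

deakmim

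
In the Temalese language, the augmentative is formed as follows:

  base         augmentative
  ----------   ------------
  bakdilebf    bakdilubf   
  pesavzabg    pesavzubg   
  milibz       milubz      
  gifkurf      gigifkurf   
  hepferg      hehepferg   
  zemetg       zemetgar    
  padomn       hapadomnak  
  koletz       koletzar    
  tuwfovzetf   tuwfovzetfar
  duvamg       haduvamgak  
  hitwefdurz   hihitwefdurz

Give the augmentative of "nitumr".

duvamg and zemetg both end in -g yet inflect differently (haduvamgak, zemetgar), so the final letter is not what conditions the rule; the second-to-last letter is.
"nitumr" has second-to-last letter 'm'. The stems whose second-to-last letter is 'm' (duvamg → haduvamgak, padomn → hapadomnak) add ha- … -ak around the stem.
The other patterns: stems whose second-to-last letter is 't' add -ar; stems whose second-to-last letter is 'r' repeat the first consonant+vowel as a prefix; stems whose second-to-last letter is 'b' change the last vowel to 'u'.
So nitumr → hanitumrak.

hanitumrak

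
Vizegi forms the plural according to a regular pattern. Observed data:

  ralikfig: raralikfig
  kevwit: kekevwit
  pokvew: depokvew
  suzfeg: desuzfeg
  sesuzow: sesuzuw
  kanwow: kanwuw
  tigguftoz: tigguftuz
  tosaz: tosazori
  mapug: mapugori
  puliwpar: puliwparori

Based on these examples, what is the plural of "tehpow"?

"tehpow" has last vowel 'o'. The stems whose last vowel is 'o' (sesuzow → sesuzuw, kanwow → kanwuw, tigguftoz → tigguftuz) change the last vowel to 'u'.
So tehpow → tehpuw.

tehpuw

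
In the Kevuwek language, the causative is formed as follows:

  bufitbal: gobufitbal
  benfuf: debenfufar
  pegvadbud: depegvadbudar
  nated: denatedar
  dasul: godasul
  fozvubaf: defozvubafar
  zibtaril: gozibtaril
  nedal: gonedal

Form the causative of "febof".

defebofar

nedal and fozvubaf both have last vowel 'a' yet inflect differently (gonedal, defozvubafar), so the last vowel is not what conditions the rule; the final letter is.
"febof" ends in -f. The stems ending in -f (fozvubaf → defozvubafar, benfuf → debenfufar) add de- … -ar around the stem.
The other pattern: stems ending in -l add the prefix go-.
So febof → defebofar.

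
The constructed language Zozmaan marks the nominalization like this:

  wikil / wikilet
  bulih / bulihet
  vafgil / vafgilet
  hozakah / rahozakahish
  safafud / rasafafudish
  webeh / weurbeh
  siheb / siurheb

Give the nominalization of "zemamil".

"zemamil" has last vowel 'i'. The stems whose last vowel is 'i' (wikil → wikilet, bulih → bulihet, vafgil → vafgilet) add -et.
The other patterns: stems whose last vowel is 'a' or 'u' add ra- … -ish around the stem; stems whose last vowel is 'e' insert -ur- after the first vowel.
So zemamil → zemamilet.

zemamilet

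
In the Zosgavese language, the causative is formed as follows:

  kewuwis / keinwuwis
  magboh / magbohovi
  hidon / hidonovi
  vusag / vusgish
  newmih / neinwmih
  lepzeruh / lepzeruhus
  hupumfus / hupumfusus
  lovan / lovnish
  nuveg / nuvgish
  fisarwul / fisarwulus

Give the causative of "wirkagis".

lepzeruh and newmih both end in -h yet inflect differently (lepzeruhus, neinwmih), so the final letter is not what conditions the rule; the last vowel is.
"wirkagis" has last vowel 'i'. The stems whose last vowel is 'i' (newmih → neinwmih, kewuwis → keinwuwis) insert -in- after the first vowel.
So wirkagis → wiinrkagis.

wiinrkagis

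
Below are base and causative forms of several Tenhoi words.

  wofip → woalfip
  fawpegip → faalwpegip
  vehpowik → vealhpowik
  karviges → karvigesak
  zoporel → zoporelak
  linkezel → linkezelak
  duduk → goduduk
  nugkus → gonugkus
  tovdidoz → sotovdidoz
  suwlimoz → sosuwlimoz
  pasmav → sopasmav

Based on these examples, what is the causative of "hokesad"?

sohokesad

"hokesad" has last vowel 'a'. The one such stem in the data (pasmav → sopasmav) adds the prefix so-, so the same rule applies.
The other patterns: stems whose last vowel is 'i' insert -al- after the first vowel; stems whose last vowel is 'e' add -ak; stems whose last vowel is 'u' add the prefix go-.
So hokesad → sohokesad.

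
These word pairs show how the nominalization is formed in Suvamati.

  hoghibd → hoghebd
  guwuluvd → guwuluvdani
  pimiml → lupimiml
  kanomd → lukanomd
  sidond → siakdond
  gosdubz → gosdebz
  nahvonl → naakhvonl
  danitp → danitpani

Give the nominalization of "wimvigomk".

kanomd and hoghibd both end in -d yet inflect differently (lukanomd, hoghebd), so the final letter is not what conditions the rule; the second-to-last letter is.
"wimvigomk" has second-to-last letter 'm'. The stems whose second-to-last letter is 'm' (kanomd → lukanomd, pimiml → lupimiml) add the prefix lu-.
So wimvigomk → luwimvigomk.

luwimvigomk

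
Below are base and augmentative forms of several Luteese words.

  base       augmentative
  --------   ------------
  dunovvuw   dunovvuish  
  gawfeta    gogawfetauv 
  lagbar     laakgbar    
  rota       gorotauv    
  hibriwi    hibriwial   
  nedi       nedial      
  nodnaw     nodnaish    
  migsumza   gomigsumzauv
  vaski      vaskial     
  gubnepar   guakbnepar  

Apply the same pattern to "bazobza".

gobazobzauv

nodnaw and gawfeta both have last vowel 'a' yet inflect differently (nodnaish, gogawfetauv), so the last vowel is not what conditions the rule; the final letter is.
"bazobza" ends in -a. The stems ending in -a (gawfeta → gogawfetauv, migsumza → gomigsumzauv, rota → gorotauv) add go- … -uv around the stem.
So bazobza → gobazobzauv.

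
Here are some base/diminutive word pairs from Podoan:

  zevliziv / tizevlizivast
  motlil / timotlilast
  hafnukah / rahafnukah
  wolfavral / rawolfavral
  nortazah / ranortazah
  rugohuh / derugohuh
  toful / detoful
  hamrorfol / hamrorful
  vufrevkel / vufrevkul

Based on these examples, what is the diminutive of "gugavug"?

degugavug

motlil and wolfavral both end in -l yet inflect differently (timotlilast, rawolfavral), so the final letter is not what conditions the rule; the last vowel is.
"gugavug" has last vowel 'u'. The stems whose last vowel is 'u' (rugohuh → derugohuh, toful → detoful) add the prefix de-.
So gugavug → degugavug.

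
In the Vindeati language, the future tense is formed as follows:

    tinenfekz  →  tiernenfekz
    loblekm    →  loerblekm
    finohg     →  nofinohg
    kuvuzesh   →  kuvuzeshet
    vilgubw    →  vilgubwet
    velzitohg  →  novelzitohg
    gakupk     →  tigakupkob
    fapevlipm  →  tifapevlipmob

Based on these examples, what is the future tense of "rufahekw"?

ruerfahekw

"rufahekw" has second-to-last letter 'k'. The stems whose second-to-last letter is 'k' (tinenfekz → tiernenfekz, loblekm → loerblekm) insert -er- after the first vowel.
The other patterns: stems whose second-to-last letter is 'h' add the prefix no-; stems whose second-to-last letter is 'p' add ti- … -ob around the stem; stems whose second-to-last letter is 'b' or 's' add -et.
So rufahekw → ruerfahekw.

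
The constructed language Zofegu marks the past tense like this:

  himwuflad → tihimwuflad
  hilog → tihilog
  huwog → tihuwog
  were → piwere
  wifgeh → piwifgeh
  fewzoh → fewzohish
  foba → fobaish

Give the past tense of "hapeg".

wifgeh and fewzoh both end in -h yet inflect differently (piwifgeh, fewzohish), so the final letter is not what conditions the rule; the first letter is.
"hapeg" begins with h-. The stems beginning with h- (himwuflad → tihimwuflad, hilog → tihilog, huwog → tihuwog) add the prefix ti-.
The other patterns: stems beginning with w- add the prefix pi-; stems beginning with f- add -ish.
So hapeg → tihapeg.

tihapeg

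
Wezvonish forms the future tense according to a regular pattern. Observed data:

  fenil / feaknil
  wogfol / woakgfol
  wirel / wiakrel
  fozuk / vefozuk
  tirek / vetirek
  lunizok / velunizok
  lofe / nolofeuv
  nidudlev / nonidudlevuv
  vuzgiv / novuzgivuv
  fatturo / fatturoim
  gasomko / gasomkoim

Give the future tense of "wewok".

vewewok

wirel and tirek both have last vowel 'e' yet inflect differently (wiakrel, vetirek), so the last vowel is not what conditions the rule; the final letter is.
"wewok" ends in -k. The stems ending in -k (fozuk → vefozuk, tirek → vetirek, lunizok → velunizok) add the prefix ve-.
The other patterns: stems ending in -l insert -ak- after the first vowel; stems ending in -e or -v add no- … -uv around the stem; stems ending in -o add -im.
So wewok → vewewok.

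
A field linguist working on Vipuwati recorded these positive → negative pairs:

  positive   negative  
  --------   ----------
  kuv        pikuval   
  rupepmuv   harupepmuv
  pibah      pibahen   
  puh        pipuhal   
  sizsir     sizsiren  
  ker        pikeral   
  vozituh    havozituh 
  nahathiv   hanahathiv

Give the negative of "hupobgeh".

hahupobgeh

ker and sizsir both end in -r yet inflect differently (pikeral, sizsiren), so the final letter is not what conditions the rule; the number of vowels is.
"hupobgeh" has 3 vowels. The stems with 3 vowels (vozituh → havozituh, rupepmuv → harupepmuv, nahathiv → hanahathiv) add the prefix ha-.
The other patterns: stems with 1 vowel add pi- … -al around the stem; stems with 2 vowels add -en.
So hupobgeh → hahupobgeh.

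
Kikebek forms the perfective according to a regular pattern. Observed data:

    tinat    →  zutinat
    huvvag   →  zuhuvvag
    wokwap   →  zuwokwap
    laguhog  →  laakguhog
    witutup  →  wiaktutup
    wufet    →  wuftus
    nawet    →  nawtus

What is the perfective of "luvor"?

luakvor

huvvag and laguhog both end in -g yet inflect differently (zuhuvvag, laakguhog), so the final letter is not what conditions the rule; the last vowel is.
"luvor" has last vowel 'o'. The one such stem in the data (laguhog → laakguhog) inserts -ak- after the first vowel (as does witutup), so the same rule applies.
The other patterns: stems whose last vowel is 'a' add the prefix zu-; stems whose last vowel is 'e' delete the last vowel and add -us.
So luvor → luakvor.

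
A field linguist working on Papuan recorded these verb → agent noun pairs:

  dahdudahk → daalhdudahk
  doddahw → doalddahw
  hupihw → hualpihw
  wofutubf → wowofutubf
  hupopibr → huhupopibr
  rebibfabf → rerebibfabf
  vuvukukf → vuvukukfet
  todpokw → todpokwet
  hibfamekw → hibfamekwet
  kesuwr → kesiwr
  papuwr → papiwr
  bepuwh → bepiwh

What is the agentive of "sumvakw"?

wofutubf and vuvukukf both end in -f yet inflect differently (wowofutubf, vuvukukfet), so the final letter is not what conditions the rule; the second-to-last letter is.
"sumvakw" has second-to-last letter 'k'. The stems whose second-to-last letter is 'k' (vuvukukf → vuvukukfet, todpokw → todpokwet, hibfamekw → hibfamekwet) add -et.
So sumvakw → sumvakwet.

sumvakwet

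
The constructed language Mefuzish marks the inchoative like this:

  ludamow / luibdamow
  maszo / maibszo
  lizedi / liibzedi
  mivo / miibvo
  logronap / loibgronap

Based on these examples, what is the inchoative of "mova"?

moibva

Every pair shown (ludamow → luibdamow, maszo → maibszo, lizedi → liibzedi, …) follows the same rule: insert -ib- after the first vowel.
So mova → moibva.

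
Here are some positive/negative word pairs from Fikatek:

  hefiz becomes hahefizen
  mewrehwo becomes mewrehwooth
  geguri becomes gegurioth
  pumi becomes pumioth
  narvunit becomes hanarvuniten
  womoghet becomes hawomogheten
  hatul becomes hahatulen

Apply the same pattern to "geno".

pumi and narvunit both have last vowel 'i' yet inflect differently (pumioth, hanarvuniten), so the last vowel is not what conditions the rule; whether the stem ends in a vowel or a consonant is.
"geno" ends in a vowel. The stems ending in a vowel (pumi → pumioth, geguri → gegurioth, mewrehwo → mewrehwooth) add -oth.
The other pattern: stems ending in a consonant add ha- … -en around the stem.
So geno → genooth.

genooth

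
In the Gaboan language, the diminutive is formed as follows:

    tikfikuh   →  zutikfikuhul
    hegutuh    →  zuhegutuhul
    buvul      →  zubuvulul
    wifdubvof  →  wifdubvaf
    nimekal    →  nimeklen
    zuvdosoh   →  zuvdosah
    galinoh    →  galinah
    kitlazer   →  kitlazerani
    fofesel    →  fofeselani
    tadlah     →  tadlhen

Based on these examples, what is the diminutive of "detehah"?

detehhen

nimekal and fofesel both end in -l yet inflect differently (nimeklen, fofeselani), so the final letter is not what conditions the rule; the last vowel is.
"detehah" has last vowel 'a'. The stems whose last vowel is 'a' (tadlah → tadlhen, nimekal → nimeklen) delete the last vowel and add -en.
So detehah → detehhen.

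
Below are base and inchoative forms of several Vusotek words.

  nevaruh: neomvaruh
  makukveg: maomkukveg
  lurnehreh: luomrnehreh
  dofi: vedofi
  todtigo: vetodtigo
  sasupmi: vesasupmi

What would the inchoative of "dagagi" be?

"dagagi" ends in a vowel. The stems ending in a vowel (dofi → vedofi, todtigo → vetodtigo, sasupmi → vesasupmi) add the prefix ve-.
The other pattern: stems ending in a consonant insert -om- after the first vowel.
So dagagi → vedagagi.

vedagagi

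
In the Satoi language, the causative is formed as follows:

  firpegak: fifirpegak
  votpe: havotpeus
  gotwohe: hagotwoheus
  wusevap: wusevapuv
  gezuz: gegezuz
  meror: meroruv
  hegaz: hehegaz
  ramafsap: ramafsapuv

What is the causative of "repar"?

reparuv

firpegak and ramafsap both have last vowel 'a' yet inflect differently (fifirpegak, ramafsapuv), so the last vowel is not what conditions the rule; the final letter is.
"repar" ends in -r. The one such stem in the data (meror → meroruv) adds -uv, so the same rule applies.
So repar → reparuv.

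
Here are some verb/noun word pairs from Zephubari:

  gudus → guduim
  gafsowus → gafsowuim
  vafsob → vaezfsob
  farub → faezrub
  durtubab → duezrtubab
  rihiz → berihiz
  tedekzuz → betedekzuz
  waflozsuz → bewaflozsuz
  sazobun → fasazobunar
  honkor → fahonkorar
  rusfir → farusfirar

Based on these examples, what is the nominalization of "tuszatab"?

tuezszatab

gudus and farub both have last vowel 'u' yet inflect differently (guduim, faezrub), so the last vowel is not what conditions the rule; the final letter is.
"tuszatab" ends in -b. The stems ending in -b (vafsob → vaezfsob, farub → faezrub, durtubab → duezrtubab) insert -ez- after the first vowel.
So tuszatab → tuezszatab.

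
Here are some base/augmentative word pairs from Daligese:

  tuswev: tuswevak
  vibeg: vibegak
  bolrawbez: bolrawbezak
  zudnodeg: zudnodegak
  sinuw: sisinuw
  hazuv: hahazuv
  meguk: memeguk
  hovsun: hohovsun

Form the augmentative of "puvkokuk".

tuswev and hazuv both end in -v yet inflect differently (tuswevak, hahazuv), so the final letter is not what conditions the rule; the last vowel is.
"puvkokuk" has last vowel 'u'. The stems whose last vowel is 'u' (sinuw → sisinuw, hazuv → hahazuv, meguk → memeguk) repeat the first consonant+vowel as a prefix.
So puvkokuk → pupuvkokuk.

pupuvkokuk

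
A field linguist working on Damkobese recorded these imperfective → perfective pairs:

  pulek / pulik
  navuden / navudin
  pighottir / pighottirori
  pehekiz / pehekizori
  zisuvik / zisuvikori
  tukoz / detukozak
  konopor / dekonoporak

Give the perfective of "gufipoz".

degufipozak

pulek and zisuvik both end in -k yet inflect differently (pulik, zisuvikori), so the final letter is not what conditions the rule; the last vowel is.
"gufipoz" has last vowel 'o'. The stems whose last vowel is 'o' (tukoz → detukozak, konopor → dekonoporak) add de- … -ak around the stem.
The other patterns: stems whose last vowel is 'e' change the last vowel to 'i'; stems whose last vowel is 'i' add -ori.
So gufipoz → degufipozak.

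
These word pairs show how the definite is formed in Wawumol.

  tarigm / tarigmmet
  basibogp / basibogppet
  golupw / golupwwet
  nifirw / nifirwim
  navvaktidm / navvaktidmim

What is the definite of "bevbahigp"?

"bevbahigp" has second-to-last letter 'g'. The stems whose second-to-last letter is 'g' (tarigm → tarigmmet, basibogp → basibogppet) double the final consonant and add -et.
The other pattern: stems whose second-to-last letter is 'd' or 'r' add -im.
So bevbahigp → bevbahigppet.

bevbahigppet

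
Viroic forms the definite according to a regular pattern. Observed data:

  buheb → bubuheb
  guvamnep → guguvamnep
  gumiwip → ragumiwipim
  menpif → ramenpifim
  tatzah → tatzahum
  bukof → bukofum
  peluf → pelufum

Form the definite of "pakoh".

guvamnep and gumiwip both end in -p yet inflect differently (guguvamnep, ragumiwipim), so the final letter is not what conditions the rule; the last vowel is.
"pakoh" has last vowel 'o'. The one such stem in the data (bukof → bukofum) adds -um, so the same rule applies.
The other patterns: stems whose last vowel is 'e' repeat the first consonant+vowel as a prefix; stems whose last vowel is 'i' add ra- … -im around the stem.
So pakoh → pakohum.

pakohum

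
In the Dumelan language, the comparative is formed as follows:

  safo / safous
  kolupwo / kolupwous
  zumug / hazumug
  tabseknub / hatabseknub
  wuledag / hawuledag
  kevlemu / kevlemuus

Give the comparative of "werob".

tabseknub and kevlemu both have last vowel 'u' yet inflect differently (hatabseknub, kevlemuus), so the last vowel is not what conditions the rule; whether the stem ends in a vowel or a consonant is.
"werob" ends in a consonant. The stems ending in a consonant (wuledag → hawuledag, tabseknub → hatabseknub, zumug → hazumug) add the prefix ha-.
The other pattern: stems ending in a vowel add -us.
So werob → hawerob.

hawerob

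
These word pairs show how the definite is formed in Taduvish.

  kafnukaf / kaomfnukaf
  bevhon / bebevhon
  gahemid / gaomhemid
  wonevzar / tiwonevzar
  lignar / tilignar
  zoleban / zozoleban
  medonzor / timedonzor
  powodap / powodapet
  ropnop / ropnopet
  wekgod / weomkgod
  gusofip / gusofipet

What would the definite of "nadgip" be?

zoleban and powodap both have last vowel 'a' yet inflect differently (zozoleban, powodapet), so the last vowel is not what conditions the rule; the final letter is.
"nadgip" ends in -p. The stems ending in -p (powodap → powodapet, ropnop → ropnopet, gusofip → gusofipet) add -et.
The other patterns: stems ending in -n repeat the first consonant+vowel as a prefix; stems ending in -r add the prefix ti-; stems ending in -d or -f insert -om- after the first vowel.
So nadgip → nadgipet.

nadgipet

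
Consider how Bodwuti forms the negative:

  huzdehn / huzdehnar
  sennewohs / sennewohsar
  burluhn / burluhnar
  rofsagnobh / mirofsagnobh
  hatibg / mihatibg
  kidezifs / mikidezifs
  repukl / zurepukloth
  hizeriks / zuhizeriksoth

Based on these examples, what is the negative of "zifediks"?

zuzifediksoth

"zifediks" has second-to-last letter 'k'. The stems whose second-to-last letter is 'k' (repukl → zurepukloth, hizeriks → zuhizeriksoth) add zu- … -oth around the stem.
So zifediks → zuzifediksoth.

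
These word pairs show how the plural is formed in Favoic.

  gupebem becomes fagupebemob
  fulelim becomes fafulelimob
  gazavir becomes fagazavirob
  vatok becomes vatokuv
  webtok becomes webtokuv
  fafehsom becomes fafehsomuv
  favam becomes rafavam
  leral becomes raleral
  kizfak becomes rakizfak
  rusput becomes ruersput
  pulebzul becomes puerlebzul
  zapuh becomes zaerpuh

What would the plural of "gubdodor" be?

gupebem and fafehsom both end in -m yet inflect differently (fagupebemob, fafehsomuv), so the final letter is not what conditions the rule; the last vowel is.
"gubdodor" has last vowel 'o'. The stems whose last vowel is 'o' (vatok → vatokuv, webtok → webtokuv, fafehsom → fafehsomuv) add -uv.
So gubdodor → gubdodoruv.

gubdodoruv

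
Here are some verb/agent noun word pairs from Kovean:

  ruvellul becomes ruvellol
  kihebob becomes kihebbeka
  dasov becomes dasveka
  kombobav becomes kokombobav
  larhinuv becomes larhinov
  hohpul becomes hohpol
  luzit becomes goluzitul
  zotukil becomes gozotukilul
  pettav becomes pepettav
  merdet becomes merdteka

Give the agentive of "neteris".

goneterisul

"neteris" has last vowel 'i'. The stems whose last vowel is 'i' (luzit → goluzitul, zotukil → gozotukilul) add go- … -ul around the stem.
So neteris → goneterisul.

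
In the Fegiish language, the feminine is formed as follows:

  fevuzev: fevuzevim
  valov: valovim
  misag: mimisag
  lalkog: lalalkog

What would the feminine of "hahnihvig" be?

lalkog and valov both have last vowel 'o' yet inflect differently (lalalkog, valovim), so the last vowel is not what conditions the rule; the final letter is.
"hahnihvig" ends in -g. The stems ending in -g (misag → mimisag, lalkog → lalalkog) repeat the first consonant+vowel as a prefix.
So hahnihvig → hahahnihvig.

hahahnihvig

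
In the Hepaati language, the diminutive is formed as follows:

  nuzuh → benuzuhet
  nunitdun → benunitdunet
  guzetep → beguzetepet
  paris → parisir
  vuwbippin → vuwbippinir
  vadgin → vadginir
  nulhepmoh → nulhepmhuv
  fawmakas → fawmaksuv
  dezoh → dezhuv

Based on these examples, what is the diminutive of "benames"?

nunitdun and vuwbippin both end in -n yet inflect differently (benunitdunet, vuwbippinir), so the final letter is not what conditions the rule; the last vowel is.
"benames" has last vowel 'e'. The one such stem in the data (guzetep → beguzetepet) adds be- … -et around the stem, so the same rule applies.
So benames → bebenameset.

bebenameset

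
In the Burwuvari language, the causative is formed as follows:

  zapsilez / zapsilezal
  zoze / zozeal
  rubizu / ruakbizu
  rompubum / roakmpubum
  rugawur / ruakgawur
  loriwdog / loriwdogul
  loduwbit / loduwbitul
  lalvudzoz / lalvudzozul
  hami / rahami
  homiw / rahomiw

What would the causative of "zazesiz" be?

"zazesiz" begins with z-. The stems beginning with z- (zapsilez → zapsilezal, zoze → zozeal) add -al.
The other patterns: stems beginning with r- insert -ak- after the first vowel; stems beginning with l- add -ul; stems beginning with h- add the prefix ra-.
So zazesiz → zazesizal.

zazesizal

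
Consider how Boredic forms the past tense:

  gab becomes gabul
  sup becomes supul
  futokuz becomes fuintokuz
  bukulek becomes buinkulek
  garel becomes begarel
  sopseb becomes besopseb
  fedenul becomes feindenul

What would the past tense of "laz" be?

"laz" has 1 vowel. The stems with 1 vowel (sup → supul, gab → gabul) add -ul.
So laz → lazul.

lazul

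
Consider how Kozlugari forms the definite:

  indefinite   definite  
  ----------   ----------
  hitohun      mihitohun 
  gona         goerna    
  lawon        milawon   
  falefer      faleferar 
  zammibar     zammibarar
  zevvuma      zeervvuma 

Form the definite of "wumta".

wuermta

"wumta" ends in -a. The stems ending in -a (zevvuma → zeervvuma, gona → goerna) insert -er- after the first vowel.
The other patterns: stems ending in -n add the prefix mi-; stems ending in -r add -ar.
So wumta → wuermta.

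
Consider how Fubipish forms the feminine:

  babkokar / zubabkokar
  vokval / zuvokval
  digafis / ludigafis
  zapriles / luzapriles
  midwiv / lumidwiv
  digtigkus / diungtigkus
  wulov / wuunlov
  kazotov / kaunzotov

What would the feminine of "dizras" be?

digafis and digtigkus both end in -s yet inflect differently (ludigafis, diungtigkus), so the final letter is not what conditions the rule; the last vowel is.
"dizras" has last vowel 'a'. The stems whose last vowel is 'a' (babkokar → zubabkokar, vokval → zuvokval) add the prefix zu-.
So dizras → zudizras.

zudizras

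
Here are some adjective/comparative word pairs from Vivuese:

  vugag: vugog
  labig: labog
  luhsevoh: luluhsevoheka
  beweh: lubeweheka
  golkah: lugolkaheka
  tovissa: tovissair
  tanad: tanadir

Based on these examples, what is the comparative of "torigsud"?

tanad and golkah both have last vowel 'a' yet inflect differently (tanadir, lugolkaheka), so the last vowel is not what conditions the rule; the final letter is.
"torigsud" ends in -d. The one such stem in the data (tanad → tanadir) adds -ir, so the same rule applies.
So torigsud → torigsudir.

torigsudir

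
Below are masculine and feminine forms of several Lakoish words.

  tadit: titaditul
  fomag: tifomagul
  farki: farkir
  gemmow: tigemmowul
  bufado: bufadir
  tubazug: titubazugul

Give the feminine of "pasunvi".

tadit and farki both have last vowel 'i' yet inflect differently (titaditul, farkir), so the last vowel is not what conditions the rule; whether the stem ends in a vowel or a consonant is.
"pasunvi" ends in a vowel. The stems ending in a vowel (farki → farkir, bufado → bufadir) drop the final letter and add -ir.
The other pattern: stems ending in a consonant add ti- … -ul around the stem.
So pasunvi → pasunvir.

pasunvir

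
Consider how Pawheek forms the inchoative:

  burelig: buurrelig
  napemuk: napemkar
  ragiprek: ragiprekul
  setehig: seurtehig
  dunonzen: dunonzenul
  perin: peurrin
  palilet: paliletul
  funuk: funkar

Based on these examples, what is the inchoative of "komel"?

komelul

napemuk and ragiprek both end in -k yet inflect differently (napemkar, ragiprekul), so the final letter is not what conditions the rule; the last vowel is.
"komel" has last vowel 'e'. The stems whose last vowel is 'e' (ragiprek → ragiprekul, dunonzen → dunonzenul, palilet → paliletul) add -ul.
The other patterns: stems whose last vowel is 'u' delete the last vowel and add -ar; stems whose last vowel is 'i' insert -ur- after the first vowel.
So komel → komelul.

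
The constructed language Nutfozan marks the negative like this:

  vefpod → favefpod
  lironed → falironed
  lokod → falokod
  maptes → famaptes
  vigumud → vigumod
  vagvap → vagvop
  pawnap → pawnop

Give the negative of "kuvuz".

vefpod and vigumud both end in -d yet inflect differently (favefpod, vigumod), so the final letter is not what conditions the rule; the last vowel is.
"kuvuz" has last vowel 'u'. The one such stem in the data (vigumud → vigumod) changes the last vowel to 'o' (as do vagvap, pawnap), so the same rule applies.
The other pattern: stems whose last vowel is 'e' or 'o' add the prefix fa-.
So kuvuz → kuvoz.

kuvoz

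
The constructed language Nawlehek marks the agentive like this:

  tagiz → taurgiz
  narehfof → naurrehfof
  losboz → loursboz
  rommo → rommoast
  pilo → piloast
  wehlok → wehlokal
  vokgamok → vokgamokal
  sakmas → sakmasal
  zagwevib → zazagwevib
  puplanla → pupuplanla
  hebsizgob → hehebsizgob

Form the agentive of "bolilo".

boliloast

narehfof and rommo both have last vowel 'o' yet inflect differently (naurrehfof, rommoast), so the last vowel is not what conditions the rule; the final letter is.
"bolilo" ends in -o. The stems ending in -o (rommo → rommoast, pilo → piloast) add -ast.
The other patterns: stems ending in -f or -z insert -ur- after the first vowel; stems ending in -k or -s add -al; stems ending in -a or -b repeat the first consonant+vowel as a prefix.
So bolilo → boliloast.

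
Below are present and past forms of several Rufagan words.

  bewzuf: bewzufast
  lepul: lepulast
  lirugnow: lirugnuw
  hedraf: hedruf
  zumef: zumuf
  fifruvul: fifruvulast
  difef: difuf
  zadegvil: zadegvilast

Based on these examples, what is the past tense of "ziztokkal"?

bewzuf and hedraf both end in -f yet inflect differently (bewzufast, hedruf), so the final letter is not what conditions the rule; the last vowel is.
"ziztokkal" has last vowel 'a'. The one such stem in the data (hedraf → hedruf) changes the last vowel to 'u' (as do zumef, lirugnow), so the same rule applies.
The other pattern: stems whose last vowel is 'i' or 'u' add -ast.
So ziztokkal → ziztokkul.

ziztokkul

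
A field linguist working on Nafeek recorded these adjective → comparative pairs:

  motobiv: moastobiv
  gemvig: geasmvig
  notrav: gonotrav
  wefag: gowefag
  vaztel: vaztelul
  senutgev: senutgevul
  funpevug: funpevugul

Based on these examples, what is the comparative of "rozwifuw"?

motobiv and notrav both end in -v yet inflect differently (moastobiv, gonotrav), so the final letter is not what conditions the rule; the last vowel is.
"rozwifuw" has last vowel 'u'. The one such stem in the data (funpevug → funpevugul) adds -ul, so the same rule applies.
The other patterns: stems whose last vowel is 'i' insert -as- after the first vowel; stems whose last vowel is 'a' add the prefix go-.
So rozwifuw → rozwifuwul.

rozwifuwul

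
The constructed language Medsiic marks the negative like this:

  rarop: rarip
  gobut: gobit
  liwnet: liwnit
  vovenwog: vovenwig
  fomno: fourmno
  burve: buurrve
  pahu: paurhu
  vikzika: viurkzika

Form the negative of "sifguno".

"sifguno" ends in a vowel. The stems ending in a vowel (burve → buurrve, fomno → fourmno, vikzika → viurkzika) insert -ur- after the first vowel.
The other pattern: stems ending in a consonant change the last vowel to 'i'.
So sifguno → siurfguno.

siurfguno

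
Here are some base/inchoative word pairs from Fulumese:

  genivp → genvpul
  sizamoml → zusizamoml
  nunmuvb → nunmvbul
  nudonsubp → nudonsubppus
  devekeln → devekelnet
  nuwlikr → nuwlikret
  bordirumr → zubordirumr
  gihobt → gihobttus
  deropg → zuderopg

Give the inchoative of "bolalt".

bolaltet

nudonsubp and genivp both end in -p yet inflect differently (nudonsubppus, genvpul), so the final letter is not what conditions the rule; the second-to-last letter is.
"bolalt" has second-to-last letter 'l'. The one such stem in the data (devekeln → devekelnet) adds -et, so the same rule applies.
The other patterns: stems whose second-to-last letter is 'b' double the final consonant and add -us; stems whose second-to-last letter is 'v' delete the last vowel and add -ul; stems whose second-to-last letter is 'm' or 'p' add the prefix zu-.
So bolalt → bolaltet.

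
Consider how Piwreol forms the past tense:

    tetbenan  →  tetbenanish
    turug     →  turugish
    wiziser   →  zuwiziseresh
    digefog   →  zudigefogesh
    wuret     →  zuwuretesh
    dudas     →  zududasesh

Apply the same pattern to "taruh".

taruhish

"taruh" begins with t-. The stems beginning with t- (tetbenan → tetbenanish, turug → turugish) add -ish.
The other pattern: stems beginning with d- or w- add zu- … -esh around the stem.
So taruh → taruhish.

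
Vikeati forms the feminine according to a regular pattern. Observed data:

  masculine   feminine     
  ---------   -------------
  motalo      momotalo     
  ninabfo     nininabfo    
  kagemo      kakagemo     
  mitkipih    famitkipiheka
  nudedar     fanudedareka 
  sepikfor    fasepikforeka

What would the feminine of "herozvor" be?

motalo and sepikfor both have last vowel 'o' yet inflect differently (momotalo, fasepikforeka), so the last vowel is not what conditions the rule; the final letter is.
"herozvor" ends in -r. The stems ending in -r (nudedar → fanudedareka, sepikfor → fasepikforeka) add fa- … -eka around the stem.
So herozvor → faherozvoreka.

faherozvoreka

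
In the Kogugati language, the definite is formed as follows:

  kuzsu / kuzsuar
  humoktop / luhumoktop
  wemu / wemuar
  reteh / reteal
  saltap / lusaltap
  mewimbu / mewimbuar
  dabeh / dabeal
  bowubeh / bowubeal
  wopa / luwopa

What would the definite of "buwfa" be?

lubuwfa

wemu and wopa both begin with w- yet inflect differently (wemuar, luwopa), so the first letter is not what conditions the rule; the final letter is.
"buwfa" ends in -a. The one such stem in the data (wopa → luwopa) adds the prefix lu-, so the same rule applies.
The other patterns: stems ending in -u add -ar; stems ending in -h drop the final letter and add -al.
So buwfa → lubuwfa.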